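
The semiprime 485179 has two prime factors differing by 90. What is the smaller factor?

653

Since p = q + 90, we have 485179 = q(q + 90), so q² + 90q − 485179 = 0.
Discriminant: 90² + 4·485179 = 8100 + 1940716 = 1948816; √1948816 = 1396.
q = (−90 + 1396)/2 = 653, and p = q + 90 = 743.
Check: 653 · 743 = 485179.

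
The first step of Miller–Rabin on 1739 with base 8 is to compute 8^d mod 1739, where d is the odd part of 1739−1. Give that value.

1739 − 1 = 1738 = 2^1 · 869, so d = 869.
8^1 ≡ 8 (mod 1739)
8^2 ≡ 8^2 = 64 ≡ 64 (mod 1739)
8^4 ≡ 64^2 = 4096 ≡ 618 (mod 1739)
8^8 ≡ 618^2 = 381924 ≡ 1083 (mod 1739)
8^16 ≡ 1083^2 = 1172889 ≡ 803 (mod 1739)
8^32 ≡ 803^2 = 644809 ≡ 1379 (mod 1739)
8^64 ≡ 1379^2 = 1901641 ≡ 914 (mod 1739)
8^128 ≡ 914^2 = 835396 ≡ 676 (mod 1739)
8^256 ≡ 676^2 = 456976 ≡ 1358 (mod 1739)
8^512 ≡ 1358^2 = 1844164 ≡ 824 (mod 1739)
869 = 512 + 256 + 64 + 32 + 4 + 1 in binary powers of 2.
So 8^869 ≡ 824 · 1358 · 914 · 1379 · 618 · 8 ≡ 726 (mod 1739).
Squaring chain: 726; never reaches −1, so base 8 is a Miller–Rabin witness that 1739 is composite.

726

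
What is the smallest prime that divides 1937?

1937 is odd.
Digit sum 20, not divisible by 3.
Ends in 7: not divisible by 5.
7: 1937 = 7·276 + 5
11: 1937 = 11·176 + 1
13: 1937 = 13·149

13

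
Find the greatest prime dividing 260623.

43

260623 = 11 · 23693
23693 = 19 · 1247
1247 = 29 · 43
43 is prime.
So 260623 = 11 · 19 · 29 · 43; the largest prime factor is 43.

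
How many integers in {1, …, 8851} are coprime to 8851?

8632

Factor: 8851 = 53 · 167.
φ(8851) = (53−1) · (167−1) = 52 · 166 = 8632.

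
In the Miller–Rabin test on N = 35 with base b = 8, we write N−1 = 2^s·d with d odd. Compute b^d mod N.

8

35 − 1 = 34 = 2^1 · 17, so d = 17.
8^1 ≡ 8 (mod 35)
8^2 ≡ 8^2 = 64 ≡ 29 (mod 35)
8^4 ≡ 29^2 = 841 ≡ 1 (mod 35)
8^8 ≡ 1^2 = 1 ≡ 1 (mod 35)
8^16 ≡ 1^2 = 1 ≡ 1 (mod 35)
17 = 16 + 1 in binary powers of 2.
So 8^17 ≡ 1 · 8 ≡ 8 (mod 35).
Squaring chain: 8; never reaches −1, so base 8 is a Miller–Rabin witness that 35 is composite.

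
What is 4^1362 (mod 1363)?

4^1 ≡ 4 (mod 1363)
4^2 ≡ 4^2 = 16 ≡ 16 (mod 1363)
4^4 ≡ 16^2 = 256 ≡ 256 (mod 1363)
4^8 ≡ 256^2 = 65536 ≡ 112 (mod 1363)
4^16 ≡ 112^2 = 12544 ≡ 277 (mod 1363)
4^32 ≡ 277^2 = 76729 ≡ 401 (mod 1363)
4^64 ≡ 401^2 = 160801 ≡ 1330 (mod 1363)
4^128 ≡ 1330^2 = 1768900 ≡ 1089 (mod 1363)
4^256 ≡ 1089^2 = 1185921 ≡ 111 (mod 1363)
4^512 ≡ 111^2 = 12321 ≡ 54 (mod 1363)
4^1024 ≡ 54^2 = 2916 ≡ 190 (mod 1363)
1362 = 1024 + 256 + 64 + 16 + 2 in binary powers of 2.
So 4^1362 ≡ 190 · 111 · 1330 · 277 · 16 ≡ 836 (mod 1363).
Since 836 ≠ 1, base 4 is a Fermat witness: 1363 is composite.

836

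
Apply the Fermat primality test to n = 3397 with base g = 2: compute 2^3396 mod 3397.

2^1 ≡ 2 (mod 3397)
2^2 ≡ 2^2 = 4 ≡ 4 (mod 3397)
2^4 ≡ 4^2 = 16 ≡ 16 (mod 3397)
2^8 ≡ 16^2 = 256 ≡ 256 (mod 3397)
2^16 ≡ 256^2 = 65536 ≡ 993 (mod 3397)
2^32 ≡ 993^2 = 986049 ≡ 919 (mod 3397)
2^64 ≡ 919^2 = 844561 ≡ 2105 (mod 3397)
2^128 ≡ 2105^2 = 4431025 ≡ 1337 (mod 3397)
2^256 ≡ 1337^2 = 1787569 ≡ 747 (mod 3397)
2^512 ≡ 747^2 = 558009 ≡ 901 (mod 3397)
2^1024 ≡ 901^2 = 811801 ≡ 3315 (mod 3397)
2^2048 ≡ 3315^2 = 10989225 ≡ 3327 (mod 3397)
3396 = 2048 + 1024 + 256 + 64 + 4 in binary powers of 2.
So 2^3396 ≡ 3327 · 3315 · 747 · 2105 · 16 ≡ 2062 (mod 3397).
Since 2062 ≠ 1, base 2 is a Fermat witness: 3397 is composite.

2062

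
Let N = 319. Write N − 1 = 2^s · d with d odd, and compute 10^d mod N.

21

319 − 1 = 318 = 2^1 · 159, so d = 159.
10^1 ≡ 10 (mod 319)
10^2 ≡ 10^2 = 100 ≡ 100 (mod 319)
10^4 ≡ 100^2 = 10000 ≡ 111 (mod 319)
10^8 ≡ 111^2 = 12321 ≡ 199 (mod 319)
10^16 ≡ 199^2 = 39601 ≡ 45 (mod 319)
10^32 ≡ 45^2 = 2025 ≡ 111 (mod 319)
10^64 ≡ 111^2 = 12321 ≡ 199 (mod 319)
10^128 ≡ 199^2 = 39601 ≡ 45 (mod 319)
159 = 128 + 16 + 8 + 4 + 2 + 1 in binary powers of 2.
So 10^159 ≡ 45 · 45 · 199 · 111 · 100 · 10 ≡ 21 (mod 319).
Squaring chain: 21; never reaches −1, so base 10 is a Miller–Rabin witness that 319 is composite.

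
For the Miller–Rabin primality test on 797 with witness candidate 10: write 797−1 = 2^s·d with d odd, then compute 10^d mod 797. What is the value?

1

797 − 1 = 796 = 2^2 · 199, so d = 199.
10^1 ≡ 10 (mod 797)
10^2 ≡ 10^2 = 100 ≡ 100 (mod 797)
10^4 ≡ 100^2 = 10000 ≡ 436 (mod 797)
10^8 ≡ 436^2 = 190096 ≡ 410 (mod 797)
10^16 ≡ 410^2 = 168100 ≡ 730 (mod 797)
10^32 ≡ 730^2 = 532900 ≡ 504 (mod 797)
10^64 ≡ 504^2 = 254016 ≡ 570 (mod 797)
10^128 ≡ 570^2 = 324900 ≡ 521 (mod 797)
199 = 128 + 64 + 4 + 2 + 1 in binary powers of 2.
So 10^199 ≡ 521 · 570 · 436 · 100 · 10 ≡ 1 (mod 797).
Since 10^d ≡ 1 (mod 797), base 10 does not prove 797 composite.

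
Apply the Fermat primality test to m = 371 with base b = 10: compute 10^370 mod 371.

10^1 ≡ 10 (mod 371)
10^2 ≡ 10^2 = 100 ≡ 100 (mod 371)
10^4 ≡ 100^2 = 10000 ≡ 354 (mod 371)
10^8 ≡ 354^2 = 125316 ≡ 289 (mod 371)
10^16 ≡ 289^2 = 83521 ≡ 46 (mod 371)
10^32 ≡ 46^2 = 2116 ≡ 261 (mod 371)
10^64 ≡ 261^2 = 68121 ≡ 228 (mod 371)
10^128 ≡ 228^2 = 51984 ≡ 44 (mod 371)
10^256 ≡ 44^2 = 1936 ≡ 81 (mod 371)
370 = 256 + 64 + 32 + 16 + 2 in binary powers of 2.
So 10^370 ≡ 81 · 228 · 261 · 46 · 100 ≡ 102 (mod 371).
Since 102 ≠ 1, base 10 is a Fermat witness: 371 is composite.

102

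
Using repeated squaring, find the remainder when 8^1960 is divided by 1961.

8^1 ≡ 8 (mod 1961)
8^2 ≡ 8^2 = 64 ≡ 64 (mod 1961)
8^4 ≡ 64^2 = 4096 ≡ 174 (mod 1961)
8^8 ≡ 174^2 = 30276 ≡ 861 (mod 1961)
8^16 ≡ 861^2 = 741321 ≡ 63 (mod 1961)
8^32 ≡ 63^2 = 3969 ≡ 47 (mod 1961)
8^64 ≡ 47^2 = 2209 ≡ 248 (mod 1961)
8^128 ≡ 248^2 = 61504 ≡ 713 (mod 1961)
8^256 ≡ 713^2 = 508369 ≡ 470 (mod 1961)
8^512 ≡ 470^2 = 220900 ≡ 1268 (mod 1961)
8^1024 ≡ 1268^2 = 1607824 ≡ 1765 (mod 1961)
1960 = 1024 + 512 + 256 + 128 + 32 + 8 in binary powers of 2.
So 8^1960 ≡ 1765 · 1268 · 470 · 713 · 47 · 861 ≡ 1765 (mod 1961).
Since 1765 ≠ 1, base 8 is a Fermat witness: 1961 is composite.

1765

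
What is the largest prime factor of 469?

469 = 7 · 67
67 is prime.
So 469 = 7 · 67; the largest prime factor is 67.

67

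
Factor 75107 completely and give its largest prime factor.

75107 = 19 · 3953
3953 = 59 · 67
67 is prime.
So 75107 = 19 · 59 · 67; the largest prime factor is 67.

67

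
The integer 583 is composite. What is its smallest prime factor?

583 is odd.
Digit sum 16, not divisible by 3.
Ends in 3: not divisible by 5.
7: 583 = 7·83 + 2
11: 583 = 11·53

11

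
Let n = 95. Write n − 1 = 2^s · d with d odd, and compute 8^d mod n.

12

95 − 1 = 94 = 2^1 · 47, so d = 47.
8^1 ≡ 8 (mod 95)
8^2 ≡ 8^2 = 64 ≡ 64 (mod 95)
8^4 ≡ 64^2 = 4096 ≡ 11 (mod 95)
8^8 ≡ 11^2 = 121 ≡ 26 (mod 95)
8^16 ≡ 26^2 = 676 ≡ 11 (mod 95)
8^32 ≡ 11^2 = 121 ≡ 26 (mod 95)
47 = 32 + 8 + 4 + 2 + 1 in binary powers of 2.
So 8^47 ≡ 26 · 26 · 11 · 64 · 8 ≡ 12 (mod 95).
Squaring chain: 12; never reaches −1, so base 8 is a Miller–Rabin witness that 95 is composite.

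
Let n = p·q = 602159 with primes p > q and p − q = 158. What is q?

Since p = q + 158, we have 602159 = q(q + 158), so q² + 158q − 602159 = 0.
Discriminant: 158² + 4·602159 = 24964 + 2408636 = 2433600; √2433600 = 1560.
q = (−158 + 1560)/2 = 701, and p = q + 158 = 859.
Check: 701 · 859 = 602159.

701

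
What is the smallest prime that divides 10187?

61

10187 is odd.
Digit sum 17, not divisible by 3.
Ends in 7: not divisible by 5.
7: 10187 = 7·1455 + 2
11: 10187 = 11·926 + 1
13: 10187 = 13·783 + 8
17: 10187 = 17·599 + 4
19: 10187 = 19·536 + 3
23: 10187 = 23·442 + 21
29: 10187 = 29·351 + 8
31: 10187 = 31·328 + 19
37: 10187 = 37·275 + 12
41: 10187 = 41·248 + 19
43: 10187 = 43·236 + 39
47: 10187 = 47·216 + 35
53: 10187 = 53·192 + 11
59: 10187 = 59·172 + 39
61: 10187 = 61·167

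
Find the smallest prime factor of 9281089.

61

9281089 is odd.
Digit sum 37, not divisible by 3.
Ends in 9: not divisible by 5.
7: 9281089 = 7·1325869 + 6
11: 9281089 = 11·843735 + 4
13: 9281089 = 13·713929 + 12
17: 9281089 = 17·545946 + 7
19: 9281089 = 19·488478 + 7
23: 9281089 = 23·403525 + 14
29: 9281089 = 29·320037 + 16
31: 9281089 = 31·299389 + 30
37: 9281089 = 37·250840 + 9
41: 9281089 = 41·226368 + 1
43: 9281089 = 43·215839 + 12
47: 9281089 = 47·197469 + 46
53: 9281089 = 53·175114 + 47
59: 9281089 = 59·157306 + 35
61: 9281089 = 61·152149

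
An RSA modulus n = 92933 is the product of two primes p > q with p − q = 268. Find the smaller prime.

Since p = q + 268, we have 92933 = q(q + 268), so q² + 268q − 92933 = 0.
Discriminant: 268² + 4·92933 = 71824 + 371732 = 443556; √443556 = 666.
q = (−268 + 666)/2 = 199, and p = q + 268 = 467.
Check: 199 · 467 = 92933.

199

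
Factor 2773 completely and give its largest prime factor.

59

2773 = 47 · 59
59 is prime.
So 2773 = 47 · 59; the largest prime factor is 59.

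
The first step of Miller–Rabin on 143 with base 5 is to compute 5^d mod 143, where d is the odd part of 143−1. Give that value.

143 − 1 = 142 = 2^1 · 71, so d = 71.
5^1 ≡ 5 (mod 143)
5^2 ≡ 5^2 = 25 ≡ 25 (mod 143)
5^4 ≡ 25^2 = 625 ≡ 53 (mod 143)
5^8 ≡ 53^2 = 2809 ≡ 92 (mod 143)
5^16 ≡ 92^2 = 8464 ≡ 27 (mod 143)
5^32 ≡ 27^2 = 729 ≡ 14 (mod 143)
5^64 ≡ 14^2 = 196 ≡ 53 (mod 143)
71 = 64 + 4 + 2 + 1 in binary powers of 2.
So 5^71 ≡ 53 · 53 · 25 · 5 ≡ 60 (mod 143).
Squaring chain: 60; never reaches −1, so base 5 is a Miller–Rabin witness that 143 is composite.

60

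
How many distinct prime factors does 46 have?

46 = 2 · 23
46 = 2 · 23, which has 2 distinct prime factors.

2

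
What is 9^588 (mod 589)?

9^1 ≡ 9 (mod 589)
9^2 ≡ 9^2 = 81 ≡ 81 (mod 589)
9^4 ≡ 81^2 = 6561 ≡ 82 (mod 589)
9^8 ≡ 82^2 = 6724 ≡ 245 (mod 589)
9^16 ≡ 245^2 = 60025 ≡ 536 (mod 589)
9^32 ≡ 536^2 = 287296 ≡ 453 (mod 589)
9^64 ≡ 453^2 = 205209 ≡ 237 (mod 589)
9^128 ≡ 237^2 = 56169 ≡ 214 (mod 589)
9^256 ≡ 214^2 = 45796 ≡ 443 (mod 589)
9^512 ≡ 443^2 = 196249 ≡ 112 (mod 589)
588 = 512 + 64 + 8 + 4 in binary powers of 2.
So 9^588 ≡ 112 · 237 · 245 · 82 ≡ 140 (mod 589).
Since 140 ≠ 1, base 9 is a Fermat witness: 589 is composite.

140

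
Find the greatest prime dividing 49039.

89

49039 = 19 · 2581
2581 = 29 · 89
89 is prime.
So 49039 = 19 · 29 · 89; the largest prime factor is 89.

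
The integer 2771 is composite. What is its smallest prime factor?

2771 is odd.
Digit sum 17, not divisible by 3.
Ends in 1: not divisible by 5.
7: 2771 = 7·395 + 6
11: 2771 = 11·251 + 10
13: 2771 = 13·213 + 2
17: 2771 = 17·163

17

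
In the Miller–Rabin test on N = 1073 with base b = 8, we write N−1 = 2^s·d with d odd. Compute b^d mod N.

1073 − 1 = 1072 = 2^4 · 67, so d = 67.
8^1 ≡ 8 (mod 1073)
8^2 ≡ 8^2 = 64 ≡ 64 (mod 1073)
8^4 ≡ 64^2 = 4096 ≡ 877 (mod 1073)
8^8 ≡ 877^2 = 769129 ≡ 861 (mod 1073)
8^16 ≡ 861^2 = 741321 ≡ 951 (mod 1073)
8^32 ≡ 951^2 = 904401 ≡ 935 (mod 1073)
8^64 ≡ 935^2 = 874225 ≡ 803 (mod 1073)
67 = 64 + 2 + 1 in binary powers of 2.
So 8^67 ≡ 803 · 64 · 8 ≡ 177 (mod 1073).
Squaring chain: 177 → 212 → 951 → 935; never reaches −1, so base 8 is a Miller–Rabin witness that 1073 is composite.

177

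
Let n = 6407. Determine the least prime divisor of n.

43

6407 is odd.
Digit sum 17, not divisible by 3.
Ends in 7: not divisible by 5.
7: 6407 = 7·915 + 2
11: 6407 = 11·582 + 5
13: 6407 = 13·492 + 11
17: 6407 = 17·376 + 15
19: 6407 = 19·337 + 4
23: 6407 = 23·278 + 13
29: 6407 = 29·220 + 27
31: 6407 = 31·206 + 21
37: 6407 = 37·173 + 6
41: 6407 = 41·156 + 11
43: 6407 = 43·149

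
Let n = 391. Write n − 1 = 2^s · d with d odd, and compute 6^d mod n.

386

391 − 1 = 390 = 2^1 · 195, so d = 195.
6^1 ≡ 6 (mod 391)
6^2 ≡ 6^2 = 36 ≡ 36 (mod 391)
6^4 ≡ 36^2 = 1296 ≡ 123 (mod 391)
6^8 ≡ 123^2 = 15129 ≡ 271 (mod 391)
6^16 ≡ 271^2 = 73441 ≡ 324 (mod 391)
6^32 ≡ 324^2 = 104976 ≡ 188 (mod 391)
6^64 ≡ 188^2 = 35344 ≡ 154 (mod 391)
6^128 ≡ 154^2 = 23716 ≡ 256 (mod 391)
195 = 128 + 64 + 2 + 1 in binary powers of 2.
So 6^195 ≡ 256 · 154 · 36 · 6 ≡ 386 (mod 391).
Squaring chain: 386; never reaches −1, so base 6 is a Miller–Rabin witness that 391 is composite.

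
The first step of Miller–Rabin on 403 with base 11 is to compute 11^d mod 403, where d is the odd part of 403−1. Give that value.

151

403 − 1 = 402 = 2^1 · 201, so d = 201.
11^1 ≡ 11 (mod 403)
11^2 ≡ 11^2 = 121 ≡ 121 (mod 403)
11^4 ≡ 121^2 = 14641 ≡ 133 (mod 403)
11^8 ≡ 133^2 = 17689 ≡ 360 (mod 403)
11^16 ≡ 360^2 = 129600 ≡ 237 (mod 403)
11^32 ≡ 237^2 = 56169 ≡ 152 (mod 403)
11^64 ≡ 152^2 = 23104 ≡ 133 (mod 403)
11^128 ≡ 133^2 = 17689 ≡ 360 (mod 403)
201 = 128 + 64 + 8 + 1 in binary powers of 2.
So 11^201 ≡ 360 · 133 · 360 · 11 ≡ 151 (mod 403).
Squaring chain: 151; never reaches −1, so base 11 is a Miller–Rabin witness that 403 is composite.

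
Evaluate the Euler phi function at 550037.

529200

Factor: 550037 = 61 · 71 · 127.
φ(550037) = (61−1) · (71−1) · (127−1) = 60 · 70 · 126 = 529200.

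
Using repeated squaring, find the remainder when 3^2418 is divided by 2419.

501

3^1 ≡ 3 (mod 2419)
3^2 ≡ 3^2 = 9 ≡ 9 (mod 2419)
3^4 ≡ 9^2 = 81 ≡ 81 (mod 2419)
3^8 ≡ 81^2 = 6561 ≡ 1723 (mod 2419)
3^16 ≡ 1723^2 = 2968729 ≡ 616 (mod 2419)
3^32 ≡ 616^2 = 379456 ≡ 2092 (mod 2419)
3^64 ≡ 2092^2 = 4376464 ≡ 493 (mod 2419)
3^128 ≡ 493^2 = 243049 ≡ 1149 (mod 2419)
3^256 ≡ 1149^2 = 1320201 ≡ 1846 (mod 2419)
3^512 ≡ 1846^2 = 3407716 ≡ 1764 (mod 2419)
3^1024 ≡ 1764^2 = 3111696 ≡ 862 (mod 2419)
3^2048 ≡ 862^2 = 743044 ≡ 411 (mod 2419)
2418 = 2048 + 256 + 64 + 32 + 16 + 2 in binary powers of 2.
So 3^2418 ≡ 411 · 1846 · 493 · 2092 · 616 · 9 ≡ 501 (mod 2419).
Since 501 ≠ 1, base 3 is a Fermat witness: 2419 is composite.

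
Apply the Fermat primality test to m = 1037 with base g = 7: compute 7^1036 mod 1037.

7^1 ≡ 7 (mod 1037)
7^2 ≡ 7^2 = 49 ≡ 49 (mod 1037)
7^4 ≡ 49^2 = 2401 ≡ 327 (mod 1037)
7^8 ≡ 327^2 = 106929 ≡ 118 (mod 1037)
7^16 ≡ 118^2 = 13924 ≡ 443 (mod 1037)
7^32 ≡ 443^2 = 196249 ≡ 256 (mod 1037)
7^64 ≡ 256^2 = 65536 ≡ 205 (mod 1037)
7^128 ≡ 205^2 = 42025 ≡ 545 (mod 1037)
7^256 ≡ 545^2 = 297025 ≡ 443 (mod 1037)
7^512 ≡ 443^2 = 196249 ≡ 256 (mod 1037)
7^1024 ≡ 256^2 = 65536 ≡ 205 (mod 1037)
1036 = 1024 + 8 + 4 in binary powers of 2.
So 7^1036 ≡ 205 · 118 · 327 ≡ 931 (mod 1037).
Since 931 ≠ 1, base 7 is a Fermat witness: 1037 is composite.

931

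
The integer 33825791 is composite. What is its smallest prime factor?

33825791 is odd.
Digit sum 38, not divisible by 3.
Ends in 1: not divisible by 5.
7: 33825791 = 7·4832255 + 6
11: 33825791 = 11·3075071 + 10
13: 33825791 = 13·2601983 + 12
17: 33825791 = 17·1989752 + 7
19: 33825791 = 19·1780304 + 15
23: 33825791 = 23·1470686 + 13
29: 33825791 = 29·1166406 + 17
31: 33825791 = 31·1091154 + 17
37: 33825791 = 37·914210 + 21
41: 33825791 = 41·825019 + 12
43: 33825791 = 43·786646 + 13
47: 33825791 = 47·719697 + 32
53: 33825791 = 53·638222 + 25
59: 33825791 = 59·573318 + 29
61: 33825791 = 61·554521 + 10
67: 33825791 = 67·504862 + 37
71: 33825791 = 71·476419 + 42
73: 33825791 = 73·463367

73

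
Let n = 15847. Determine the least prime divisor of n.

13

15847 is odd.
Digit sum 25, not divisible by 3.
Ends in 7: not divisible by 5.
7: 15847 = 7·2263 + 6
11: 15847 = 11·1440 + 7
13: 15847 = 13·1219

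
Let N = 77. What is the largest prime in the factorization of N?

77 = 7 · 11
11 is prime.
So 77 = 7 · 11; the largest prime factor is 11.

11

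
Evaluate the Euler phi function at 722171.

677160

Factor: 722171 = 19 · 191 · 199.
φ(722171) = (19−1) · (191−1) · (199−1) = 18 · 190 · 198 = 677160.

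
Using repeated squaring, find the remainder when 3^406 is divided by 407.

256

3^1 ≡ 3 (mod 407)
3^2 ≡ 3^2 = 9 ≡ 9 (mod 407)
3^4 ≡ 9^2 = 81 ≡ 81 (mod 407)
3^8 ≡ 81^2 = 6561 ≡ 49 (mod 407)
3^16 ≡ 49^2 = 2401 ≡ 366 (mod 407)
3^32 ≡ 366^2 = 133956 ≡ 53 (mod 407)
3^64 ≡ 53^2 = 2809 ≡ 367 (mod 407)
3^128 ≡ 367^2 = 134689 ≡ 379 (mod 407)
3^256 ≡ 379^2 = 143641 ≡ 377 (mod 407)
406 = 256 + 128 + 16 + 4 + 2 in binary powers of 2.
So 3^406 ≡ 377 · 379 · 366 · 81 · 9 ≡ 256 (mod 407).
Since 256 ≠ 1, base 3 is a Fermat witness: 407 is composite.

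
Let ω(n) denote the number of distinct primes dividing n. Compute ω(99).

99 = 3^2 · 11
99 = 3^2 · 11, which has 2 distinct prime factors.

2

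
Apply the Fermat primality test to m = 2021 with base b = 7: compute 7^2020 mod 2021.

294

7^1 ≡ 7 (mod 2021)
7^2 ≡ 7^2 = 49 ≡ 49 (mod 2021)
7^4 ≡ 49^2 = 2401 ≡ 380 (mod 2021)
7^8 ≡ 380^2 = 144400 ≡ 909 (mod 2021)
7^16 ≡ 909^2 = 826281 ≡ 1713 (mod 2021)
7^32 ≡ 1713^2 = 2934369 ≡ 1898 (mod 2021)
7^64 ≡ 1898^2 = 3602404 ≡ 982 (mod 2021)
7^128 ≡ 982^2 = 964324 ≡ 307 (mod 2021)
7^256 ≡ 307^2 = 94249 ≡ 1283 (mod 2021)
7^512 ≡ 1283^2 = 1646089 ≡ 995 (mod 2021)
7^1024 ≡ 995^2 = 990025 ≡ 1756 (mod 2021)
2020 = 1024 + 512 + 256 + 128 + 64 + 32 + 4 in binary powers of 2.
So 7^2020 ≡ 1756 · 995 · 1283 · 307 · 982 · 1898 · 380 ≡ 294 (mod 2021).
Since 294 ≠ 1, base 7 is a Fermat witness: 2021 is composite.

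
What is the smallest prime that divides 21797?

71

21797 is odd.
Digit sum 26, not divisible by 3.
Ends in 7: not divisible by 5.
7: 21797 = 7·3113 + 6
11: 21797 = 11·1981 + 6
13: 21797 = 13·1676 + 9
17: 21797 = 17·1282 + 3
19: 21797 = 19·1147 + 4
23: 21797 = 23·947 + 16
29: 21797 = 29·751 + 18
31: 21797 = 31·703 + 4
37: 21797 = 37·589 + 4
41: 21797 = 41·531 + 26
43: 21797 = 43·506 + 39
47: 21797 = 47·463 + 36
53: 21797 = 53·411 + 14
59: 21797 = 59·369 + 26
61: 21797 = 61·357 + 20
67: 21797 = 67·325 + 22
71: 21797 = 71·307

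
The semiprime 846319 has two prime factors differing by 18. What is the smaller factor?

911

Since p = q + 18, we have 846319 = q(q + 18), so q² + 18q − 846319 = 0.
Discriminant: 18² + 4·846319 = 324 + 3385276 = 3385600; √3385600 = 1840.
q = (−18 + 1840)/2 = 911, and p = q + 18 = 929.
Check: 911 · 929 = 846319.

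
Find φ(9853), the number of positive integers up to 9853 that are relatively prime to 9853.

Factor: 9853 = 59 · 167.
φ(9853) = (59−1) · (167−1) = 58 · 166 = 9628.

9628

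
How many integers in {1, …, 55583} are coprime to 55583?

Factor: 55583 = 11 · 31 · 163.
φ(55583) = (11−1) · (31−1) · (163−1) = 10 · 30 · 162 = 48600.

48600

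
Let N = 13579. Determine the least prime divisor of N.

37

13579 is odd.
Digit sum 25, not divisible by 3.
Ends in 9: not divisible by 5.
7: 13579 = 7·1939 + 6
11: 13579 = 11·1234 + 5
13: 13579 = 13·1044 + 7
17: 13579 = 17·798 + 13
19: 13579 = 19·714 + 13
23: 13579 = 23·590 + 9
29: 13579 = 29·468 + 7
31: 13579 = 31·438 + 1
37: 13579 = 37·367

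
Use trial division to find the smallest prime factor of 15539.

41

15539 is odd.
Digit sum 23, not divisible by 3.
Ends in 9: not divisible by 5.
7: 15539 = 7·2219 + 6
11: 15539 = 11·1412 + 7
13: 15539 = 13·1195 + 4
17: 15539 = 17·914 + 1
19: 15539 = 19·817 + 16
23: 15539 = 23·675 + 14
29: 15539 = 29·535 + 24
31: 15539 = 31·501 + 8
37: 15539 = 37·419 + 36
41: 15539 = 41·379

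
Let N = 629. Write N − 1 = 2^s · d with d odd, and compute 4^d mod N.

225

629 − 1 = 628 = 2^2 · 157, so d = 157.
4^1 ≡ 4 (mod 629)
4^2 ≡ 4^2 = 16 ≡ 16 (mod 629)
4^4 ≡ 16^2 = 256 ≡ 256 (mod 629)
4^8 ≡ 256^2 = 65536 ≡ 120 (mod 629)
4^16 ≡ 120^2 = 14400 ≡ 562 (mod 629)
4^32 ≡ 562^2 = 315844 ≡ 86 (mod 629)
4^64 ≡ 86^2 = 7396 ≡ 477 (mod 629)
4^128 ≡ 477^2 = 227529 ≡ 460 (mod 629)
157 = 128 + 16 + 8 + 4 + 1 in binary powers of 2.
So 4^157 ≡ 460 · 562 · 120 · 256 · 4 ≡ 225 (mod 629).
Squaring chain: 225 → 305; never reaches −1, so base 4 is a Miller–Rabin witness that 629 is composite.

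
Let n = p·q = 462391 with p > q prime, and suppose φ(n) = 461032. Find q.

677

φ(n) = (p−1)(q−1) = n − (p+q) + 1, so p + q = 462391 − 461032 + 1 = 1360.
p and q are the roots of t² − 1360t + 462391 = 0.
Discriminant: 1360² − 4·462391 = 1849600 − 1849564 = 36; √36 = 6.
q = (1360 − 6)/2 = 677, p = (1360 + 6)/2 = 683.
Check: 677 · 683 = 462391.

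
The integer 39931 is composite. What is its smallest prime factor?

39931 is odd.
Digit sum 25, not divisible by 3.
Ends in 1: not divisible by 5.
7: 39931 = 7·5704 + 3
11: 39931 = 11·3630 + 1
13: 39931 = 13·3071 + 8
17: 39931 = 17·2348 + 15
19: 39931 = 19·2101 + 12
23: 39931 = 23·1736 + 3
29: 39931 = 29·1376 + 27
31: 39931 = 31·1288 + 3
37: 39931 = 37·1079 + 8
41: 39931 = 41·973 + 38
43: 39931 = 43·928 + 27
47: 39931 = 47·849 + 28
53: 39931 = 53·753 + 22
59: 39931 = 59·676 + 47
61: 39931 = 61·654 + 37
67: 39931 = 67·595 + 66
71: 39931 = 71·562 + 29
73: 39931 = 73·547

73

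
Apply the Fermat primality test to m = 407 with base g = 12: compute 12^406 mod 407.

12

12^1 ≡ 12 (mod 407)
12^2 ≡ 12^2 = 144 ≡ 144 (mod 407)
12^4 ≡ 144^2 = 20736 ≡ 386 (mod 407)
12^8 ≡ 386^2 = 148996 ≡ 34 (mod 407)
12^16 ≡ 34^2 = 1156 ≡ 342 (mod 407)
12^32 ≡ 342^2 = 116964 ≡ 155 (mod 407)
12^64 ≡ 155^2 = 24025 ≡ 12 (mod 407)
12^128 ≡ 12^2 = 144 ≡ 144 (mod 407)
12^256 ≡ 144^2 = 20736 ≡ 386 (mod 407)
406 = 256 + 128 + 16 + 4 + 2 in binary powers of 2.
So 12^406 ≡ 386 · 144 · 342 · 386 · 144 ≡ 12 (mod 407).
Since 12 ≠ 1, base 12 is a Fermat witness: 407 is composite.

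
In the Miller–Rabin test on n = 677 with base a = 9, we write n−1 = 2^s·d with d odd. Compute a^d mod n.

677 − 1 = 676 = 2^2 · 169, so d = 169.
9^1 ≡ 9 (mod 677)
9^2 ≡ 9^2 = 81 ≡ 81 (mod 677)
9^4 ≡ 81^2 = 6561 ≡ 468 (mod 677)
9^8 ≡ 468^2 = 219024 ≡ 353 (mod 677)
9^16 ≡ 353^2 = 124609 ≡ 41 (mod 677)
9^32 ≡ 41^2 = 1681 ≡ 327 (mod 677)
9^64 ≡ 327^2 = 106929 ≡ 640 (mod 677)
9^128 ≡ 640^2 = 409600 ≡ 15 (mod 677)
169 = 128 + 32 + 8 + 1 in binary powers of 2.
So 9^169 ≡ 15 · 327 · 353 · 9 ≡ 676 (mod 677).
Since 9^d ≡ 676 (mod 677), base 9 does not prove 677 composite.

676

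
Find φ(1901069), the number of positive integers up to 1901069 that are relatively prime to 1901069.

Factor: 1901069 = 107 · 109 · 163.
φ(1901069) = (107−1) · (109−1) · (163−1) = 106 · 108 · 162 = 1854576.

1854576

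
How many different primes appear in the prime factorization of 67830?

6

67830 = 2 · 33915
33915 = 3 · 11305
11305 = 5 · 2261
2261 = 7 · 323
323 = 17 · 19
67830 = 2 · 3 · 5 · 7 · 17 · 19, which has 6 distinct prime factors.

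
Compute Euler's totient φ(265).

Factor: 265 = 5 · 53.
φ(265) = (5−1) · (53−1) = 4 · 52 = 208.

208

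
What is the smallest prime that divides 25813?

25813 is odd.
Digit sum 19, not divisible by 3.
Ends in 3: not divisible by 5.
7: 25813 = 7·3687 + 4
11: 25813 = 11·2346 + 7
13: 25813 = 13·1985 + 8
17: 25813 = 17·1518 + 7
19: 25813 = 19·1358 + 11
23: 25813 = 23·1122 + 7
29: 25813 = 29·890 + 3
31: 25813 = 31·832 + 21
37: 25813 = 37·697 + 24
41: 25813 = 41·629 + 24
43: 25813 = 43·600 + 13
47: 25813 = 47·549 + 10
53: 25813 = 53·487 + 2
59: 25813 = 59·437 + 30
61: 25813 = 61·423 + 10
67: 25813 = 67·385 + 18
71: 25813 = 71·363 + 40
73: 25813 = 73·353 + 44
79: 25813 = 79·326 + 59
83: 25813 = 83·311

83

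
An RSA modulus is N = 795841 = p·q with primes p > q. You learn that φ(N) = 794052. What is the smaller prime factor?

φ(n) = (p−1)(q−1) = n − (p+q) + 1, so p + q = 795841 − 794052 + 1 = 1790.
p and q are the roots of t² − 1790t + 795841 = 0.
Discriminant: 1790² − 4·795841 = 3204100 − 3183364 = 20736; √20736 = 144.
q = (1790 − 144)/2 = 823, p = (1790 + 144)/2 = 967.
Check: 823 · 967 = 795841.

823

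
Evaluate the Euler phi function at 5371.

Factor: 5371 = 41 · 131.
φ(5371) = (41−1) · (131−1) = 40 · 130 = 5200.

5200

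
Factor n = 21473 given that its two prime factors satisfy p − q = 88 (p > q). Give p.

197

Since p = q + 88, we have 21473 = q(q + 88), so q² + 88q − 21473 = 0.
Discriminant: 88² + 4·21473 = 7744 + 85892 = 93636; √93636 = 306.
q = (−88 + 306)/2 = 109, and p = q + 88 = 197.
Check: 109 · 197 = 21473.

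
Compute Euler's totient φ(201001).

186480

Factor: 201001 = 19 · 71 · 149.
φ(201001) = (19−1) · (71−1) · (149−1) = 18 · 70 · 148 = 186480.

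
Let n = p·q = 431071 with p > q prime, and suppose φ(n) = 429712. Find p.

857

φ(n) = (p−1)(q−1) = n − (p+q) + 1, so p + q = 431071 − 429712 + 1 = 1360.
p and q are the roots of t² − 1360t + 431071 = 0.
Discriminant: 1360² − 4·431071 = 1849600 − 1724284 = 125316; √125316 = 354.
q = (1360 − 354)/2 = 503, p = (1360 + 354)/2 = 857.
Check: 503 · 857 = 431071.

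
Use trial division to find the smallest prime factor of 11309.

11309 is odd.
Digit sum 14, not divisible by 3.
Ends in 9: not divisible by 5.
7: 11309 = 7·1615 + 4
11: 11309 = 11·1028 + 1
13: 11309 = 13·869 + 12
17: 11309 = 17·665 + 4
19: 11309 = 19·595 + 4
23: 11309 = 23·491 + 16
29: 11309 = 29·389 + 28
31: 11309 = 31·364 + 25
37: 11309 = 37·305 + 24
41: 11309 = 41·275 + 34
43: 11309 = 43·263

43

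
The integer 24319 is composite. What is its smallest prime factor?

24319 is odd.
Digit sum 19, not divisible by 3.
Ends in 9: not divisible by 5.
7: 24319 = 7·3474 + 1
11: 24319 = 11·2210 + 9
13: 24319 = 13·1870 + 9
17: 24319 = 17·1430 + 9
19: 24319 = 19·1279 + 18
23: 24319 = 23·1057 + 8
29: 24319 = 29·838 + 17
31: 24319 = 31·784 + 15
37: 24319 = 37·657 + 10
41: 24319 = 41·593 + 6
43: 24319 = 43·565 + 24
47: 24319 = 47·517 + 20
53: 24319 = 53·458 + 45
59: 24319 = 59·412 + 11
61: 24319 = 61·398 + 41
67: 24319 = 67·362 + 65
71: 24319 = 71·342 + 37
73: 24319 = 73·333 + 10
79: 24319 = 79·307 + 66
83: 24319 = 83·293

83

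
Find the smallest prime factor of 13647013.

13647013 is odd.
Digit sum 25, not divisible by 3.
Ends in 3: not divisible by 5.
7: 13647013 = 7·1949573 + 2
11: 13647013 = 11·1240637 + 6
13: 13647013 = 13·1049770 + 3
17: 13647013 = 17·802765 + 8
19: 13647013 = 19·718263 + 16
23: 13647013 = 23·593348 + 9
29: 13647013 = 29·470586 + 19
31: 13647013 = 31·440226 + 7
37: 13647013 = 37·368838 + 7
41: 13647013 = 41·332853 + 40
43: 13647013 = 43·317372 + 17
47: 13647013 = 47·290361 + 46
53: 13647013 = 53·257490 + 43
59: 13647013 = 59·231305 + 18
61: 13647013 = 61·223721 + 32
67: 13647013 = 67·203686 + 51
71: 13647013 = 71·192211 + 32
73: 13647013 = 73·186945 + 28
79: 13647013 = 79·172747

79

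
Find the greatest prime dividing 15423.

97

15423 = 3 · 5141
5141 = 53 · 97
97 is prime.
So 15423 = 3 · 53 · 97; the largest prime factor is 97.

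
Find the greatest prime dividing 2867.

61

2867 = 47 · 61
61 is prime.
So 2867 = 47 · 61; the largest prime factor is 61.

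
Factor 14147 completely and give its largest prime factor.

14147 = 7 · 2021
2021 = 43 · 47
47 is prime.
So 14147 = 7 · 43 · 47; the largest prime factor is 47.

47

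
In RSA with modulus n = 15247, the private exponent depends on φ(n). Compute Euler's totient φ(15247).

14976

Factor: 15247 = 79 · 193.
φ(15247) = (79−1) · (193−1) = 78 · 192 = 14976.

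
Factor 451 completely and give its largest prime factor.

451 = 11 · 41
41 is prime.
So 451 = 11 · 41; the largest prime factor is 41.

41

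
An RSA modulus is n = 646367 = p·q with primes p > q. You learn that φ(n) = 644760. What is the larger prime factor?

811

φ(n) = (p−1)(q−1) = n − (p+q) + 1, so p + q = 646367 − 644760 + 1 = 1608.
p and q are the roots of t² − 1608t + 646367 = 0.
Discriminant: 1608² − 4·646367 = 2585664 − 2585468 = 196; √196 = 14.
q = (1608 − 14)/2 = 797, p = (1608 + 14)/2 = 811.
Check: 797 · 811 = 646367.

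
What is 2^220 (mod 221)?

2^1 ≡ 2 (mod 221)
2^2 ≡ 2^2 = 4 ≡ 4 (mod 221)
2^4 ≡ 4^2 = 16 ≡ 16 (mod 221)
2^8 ≡ 16^2 = 256 ≡ 35 (mod 221)
2^16 ≡ 35^2 = 1225 ≡ 120 (mod 221)
2^32 ≡ 120^2 = 14400 ≡ 35 (mod 221)
2^64 ≡ 35^2 = 1225 ≡ 120 (mod 221)
2^128 ≡ 120^2 = 14400 ≡ 35 (mod 221)
220 = 128 + 64 + 16 + 8 + 4 in binary powers of 2.
So 2^220 ≡ 35 · 120 · 120 · 35 · 16 ≡ 16 (mod 221).
Since 16 ≠ 1, base 2 is a Fermat witness: 221 is composite.

16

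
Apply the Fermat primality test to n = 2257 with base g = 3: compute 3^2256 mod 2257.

3^1 ≡ 3 (mod 2257)
3^2 ≡ 3^2 = 9 ≡ 9 (mod 2257)
3^4 ≡ 9^2 = 81 ≡ 81 (mod 2257)
3^8 ≡ 81^2 = 6561 ≡ 2047 (mod 2257)
3^16 ≡ 2047^2 = 4190209 ≡ 1217 (mod 2257)
3^32 ≡ 1217^2 = 1481089 ≡ 497 (mod 2257)
3^64 ≡ 497^2 = 247009 ≡ 996 (mod 2257)
3^128 ≡ 996^2 = 992016 ≡ 1193 (mod 2257)
3^256 ≡ 1193^2 = 1423249 ≡ 1339 (mod 2257)
3^512 ≡ 1339^2 = 1792921 ≡ 863 (mod 2257)
3^1024 ≡ 863^2 = 744769 ≡ 2216 (mod 2257)
3^2048 ≡ 2216^2 = 4910656 ≡ 1681 (mod 2257)
2256 = 2048 + 128 + 64 + 16 in binary powers of 2.
So 3^2256 ≡ 1681 · 1193 · 996 · 1217 ≡ 729 (mod 2257).
Since 729 ≠ 1, base 3 is a Fermat witness: 2257 is composite.

729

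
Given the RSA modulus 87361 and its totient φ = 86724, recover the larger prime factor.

φ(n) = (p−1)(q−1) = n − (p+q) + 1, so p + q = 87361 − 86724 + 1 = 638.
p and q are the roots of t² − 638t + 87361 = 0.
Discriminant: 638² − 4·87361 = 407044 − 349444 = 57600; √57600 = 240.
q = (638 − 240)/2 = 199, p = (638 + 240)/2 = 439.
Check: 199 · 439 = 87361.

439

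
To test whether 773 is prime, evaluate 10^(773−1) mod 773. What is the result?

1

10^1 ≡ 10 (mod 773)
10^2 ≡ 10^2 = 100 ≡ 100 (mod 773)
10^4 ≡ 100^2 = 10000 ≡ 724 (mod 773)
10^8 ≡ 724^2 = 524176 ≡ 82 (mod 773)
10^16 ≡ 82^2 = 6724 ≡ 540 (mod 773)
10^32 ≡ 540^2 = 291600 ≡ 179 (mod 773)
10^64 ≡ 179^2 = 32041 ≡ 348 (mod 773)
10^128 ≡ 348^2 = 121104 ≡ 516 (mod 773)
10^256 ≡ 516^2 = 266256 ≡ 344 (mod 773)
10^512 ≡ 344^2 = 118336 ≡ 67 (mod 773)
772 = 512 + 256 + 4 in binary powers of 2.
So 10^772 ≡ 67 · 344 · 724 ≡ 1 (mod 773).
Since the result is 1, base 10 gives no evidence that 773 is composite.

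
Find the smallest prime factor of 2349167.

2349167 is odd.
Digit sum 32, not divisible by 3.
Ends in 7: not divisible by 5.
7: 2349167 = 7·335595 + 2
11: 2349167 = 11·213560 + 7
13: 2349167 = 13·180705 + 2
17: 2349167 = 17·138186 + 5
19: 2349167 = 19·123640 + 7
23: 2349167 = 23·102137 + 16
29: 2349167 = 29·81005 + 22
31: 2349167 = 31·75779 + 18
37: 2349167 = 37·63491

37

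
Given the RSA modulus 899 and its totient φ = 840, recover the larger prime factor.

31

φ(n) = (p−1)(q−1) = n − (p+q) + 1, so p + q = 899 − 840 + 1 = 60.
p and q are the roots of t² − 60t + 899 = 0.
Discriminant: 60² − 4·899 = 3600 − 3596 = 4; √4 = 2.
q = (60 − 2)/2 = 29, p = (60 + 2)/2 = 31.
Check: 29 · 31 = 899.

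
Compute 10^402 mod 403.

10^1 ≡ 10 (mod 403)
10^2 ≡ 10^2 = 100 ≡ 100 (mod 403)
10^4 ≡ 100^2 = 10000 ≡ 328 (mod 403)
10^8 ≡ 328^2 = 107584 ≡ 386 (mod 403)
10^16 ≡ 386^2 = 148996 ≡ 289 (mod 403)
10^32 ≡ 289^2 = 83521 ≡ 100 (mod 403)
10^64 ≡ 100^2 = 10000 ≡ 328 (mod 403)
10^128 ≡ 328^2 = 107584 ≡ 386 (mod 403)
10^256 ≡ 386^2 = 148996 ≡ 289 (mod 403)
402 = 256 + 128 + 16 + 2 in binary powers of 2.
So 10^402 ≡ 289 · 386 · 289 · 100 ≡ 66 (mod 403).
Since 66 ≠ 1, base 10 is a Fermat witness: 403 is composite.

66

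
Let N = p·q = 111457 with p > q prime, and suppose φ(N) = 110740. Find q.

φ(n) = (p−1)(q−1) = n − (p+q) + 1, so p + q = 111457 − 110740 + 1 = 718.
p and q are the roots of t² − 718t + 111457 = 0.
Discriminant: 718² − 4·111457 = 515524 − 445828 = 69696; √69696 = 264.
q = (718 − 264)/2 = 227, p = (718 + 264)/2 = 491.
Check: 227 · 491 = 111457.

227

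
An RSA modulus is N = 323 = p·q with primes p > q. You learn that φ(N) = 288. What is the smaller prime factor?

φ(n) = (p−1)(q−1) = n − (p+q) + 1, so p + q = 323 − 288 + 1 = 36.
p and q are the roots of t² − 36t + 323 = 0.
Discriminant: 36² − 4·323 = 1296 − 1292 = 4; √4 = 2.
q = (36 − 2)/2 = 17, p = (36 + 2)/2 = 19.
Check: 17 · 19 = 323.

17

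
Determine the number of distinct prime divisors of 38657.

3

38657 = 29 · 1333
1333 = 31 · 43
38657 = 29 · 31 · 43, which has 3 distinct prime factors.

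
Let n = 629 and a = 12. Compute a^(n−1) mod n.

12^1 ≡ 12 (mod 629)
12^2 ≡ 12^2 = 144 ≡ 144 (mod 629)
12^4 ≡ 144^2 = 20736 ≡ 608 (mod 629)
12^8 ≡ 608^2 = 369664 ≡ 441 (mod 629)
12^16 ≡ 441^2 = 194481 ≡ 120 (mod 629)
12^32 ≡ 120^2 = 14400 ≡ 562 (mod 629)
12^64 ≡ 562^2 = 315844 ≡ 86 (mod 629)
12^128 ≡ 86^2 = 7396 ≡ 477 (mod 629)
12^256 ≡ 477^2 = 227529 ≡ 460 (mod 629)
12^512 ≡ 460^2 = 211600 ≡ 256 (mod 629)
628 = 512 + 64 + 32 + 16 + 4 in binary powers of 2.
So 12^628 ≡ 256 · 86 · 562 · 120 · 608 ≡ 268 (mod 629).
Since 268 ≠ 1, base 12 is a Fermat witness: 629 is composite.

268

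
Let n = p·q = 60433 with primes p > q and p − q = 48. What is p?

271

Since p = q + 48, we have 60433 = q(q + 48), so q² + 48q − 60433 = 0.
Discriminant: 48² + 4·60433 = 2304 + 241732 = 244036; √244036 = 494.
q = (−48 + 494)/2 = 223, and p = q + 48 = 271.
Check: 223 · 271 = 60433.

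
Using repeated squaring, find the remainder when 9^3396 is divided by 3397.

9^1 ≡ 9 (mod 3397)
9^2 ≡ 9^2 = 81 ≡ 81 (mod 3397)
9^4 ≡ 81^2 = 6561 ≡ 3164 (mod 3397)
9^8 ≡ 3164^2 = 10010896 ≡ 3334 (mod 3397)
9^16 ≡ 3334^2 = 11115556 ≡ 572 (mod 3397)
9^32 ≡ 572^2 = 327184 ≡ 1072 (mod 3397)
9^64 ≡ 1072^2 = 1149184 ≡ 998 (mod 3397)
9^128 ≡ 998^2 = 996004 ≡ 683 (mod 3397)
9^256 ≡ 683^2 = 466489 ≡ 1100 (mod 3397)
9^512 ≡ 1100^2 = 1210000 ≡ 668 (mod 3397)
9^1024 ≡ 668^2 = 446224 ≡ 1217 (mod 3397)
9^2048 ≡ 1217^2 = 1481089 ≡ 3394 (mod 3397)
3396 = 2048 + 1024 + 256 + 64 + 4 in binary powers of 2.
So 9^3396 ≡ 3394 · 1217 · 1100 · 998 · 3164 ≡ 97 (mod 3397).
Since 97 ≠ 1, base 9 is a Fermat witness: 3397 is composite.

97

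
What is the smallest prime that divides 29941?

79

29941 is odd.
Digit sum 25, not divisible by 3.
Ends in 1: not divisible by 5.
7: 29941 = 7·4277 + 2
11: 29941 = 11·2721 + 10
13: 29941 = 13·2303 + 2
17: 29941 = 17·1761 + 4
19: 29941 = 19·1575 + 16
23: 29941 = 23·1301 + 18
29: 29941 = 29·1032 + 13
31: 29941 = 31·965 + 26
37: 29941 = 37·809 + 8
41: 29941 = 41·730 + 11
43: 29941 = 43·696 + 13
47: 29941 = 47·637 + 2
53: 29941 = 53·564 + 49
59: 29941 = 59·507 + 28
61: 29941 = 61·490 + 51
67: 29941 = 67·446 + 59
71: 29941 = 71·421 + 50
73: 29941 = 73·410 + 11
79: 29941 = 79·379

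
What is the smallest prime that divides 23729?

23729 is odd.
Digit sum 23, not divisible by 3.
Ends in 9: not divisible by 5.
7: 23729 = 7·3389 + 6
11: 23729 = 11·2157 + 2
13: 23729 = 13·1825 + 4
17: 23729 = 17·1395 + 14
19: 23729 = 19·1248 + 17
23: 23729 = 23·1031 + 16
29: 23729 = 29·818 + 7
31: 23729 = 31·765 + 14
37: 23729 = 37·641 + 12
41: 23729 = 41·578 + 31
43: 23729 = 43·551 + 36
47: 23729 = 47·504 + 41
53: 23729 = 53·447 + 38
59: 23729 = 59·402 + 11
61: 23729 = 61·389

61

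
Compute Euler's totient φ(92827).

78144

Factor: 92827 = 7 · 89 · 149.
φ(92827) = (7−1) · (89−1) · (149−1) = 6 · 88 · 148 = 78144.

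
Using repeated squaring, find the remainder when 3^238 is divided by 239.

1

3^1 ≡ 3 (mod 239)
3^2 ≡ 3^2 = 9 ≡ 9 (mod 239)
3^4 ≡ 9^2 = 81 ≡ 81 (mod 239)
3^8 ≡ 81^2 = 6561 ≡ 108 (mod 239)
3^16 ≡ 108^2 = 11664 ≡ 192 (mod 239)
3^32 ≡ 192^2 = 36864 ≡ 58 (mod 239)
3^64 ≡ 58^2 = 3364 ≡ 18 (mod 239)
3^128 ≡ 18^2 = 324 ≡ 85 (mod 239)
238 = 128 + 64 + 32 + 8 + 4 + 2 in binary powers of 2.
So 3^238 ≡ 85 · 18 · 58 · 108 · 81 · 9 ≡ 1 (mod 239).
Since the result is 1, base 3 gives no evidence that 239 is composite.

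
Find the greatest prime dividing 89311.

89311 = 31 · 2881
2881 = 43 · 67
67 is prime.
So 89311 = 31 · 43 · 67; the largest prime factor is 67.

67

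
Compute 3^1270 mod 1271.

3^1 ≡ 3 (mod 1271)
3^2 ≡ 3^2 = 9 ≡ 9 (mod 1271)
3^4 ≡ 9^2 = 81 ≡ 81 (mod 1271)
3^8 ≡ 81^2 = 6561 ≡ 206 (mod 1271)
3^16 ≡ 206^2 = 42436 ≡ 493 (mod 1271)
3^32 ≡ 493^2 = 243049 ≡ 288 (mod 1271)
3^64 ≡ 288^2 = 82944 ≡ 329 (mod 1271)
3^128 ≡ 329^2 = 108241 ≡ 206 (mod 1271)
3^256 ≡ 206^2 = 42436 ≡ 493 (mod 1271)
3^512 ≡ 493^2 = 243049 ≡ 288 (mod 1271)
3^1024 ≡ 288^2 = 82944 ≡ 329 (mod 1271)
1270 = 1024 + 128 + 64 + 32 + 16 + 4 + 2 in binary powers of 2.
So 3^1270 ≡ 329 · 206 · 329 · 288 · 493 · 81 · 9 ≡ 893 (mod 1271).
Since 893 ≠ 1, base 3 is a Fermat witness: 1271 is composite.

893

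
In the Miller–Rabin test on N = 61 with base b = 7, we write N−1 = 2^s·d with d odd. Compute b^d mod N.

61 − 1 = 60 = 2^2 · 15, so d = 15.
7^1 ≡ 7 (mod 61)
7^2 ≡ 7^2 = 49 ≡ 49 (mod 61)
7^4 ≡ 49^2 = 2401 ≡ 22 (mod 61)
7^8 ≡ 22^2 = 484 ≡ 57 (mod 61)
15 = 8 + 4 + 2 + 1 in binary powers of 2.
So 7^15 ≡ 57 · 22 · 49 · 7 ≡ 11 (mod 61).
Squaring chain: 11 → 60; reaches −1, so base 7 does not prove 61 composite.

11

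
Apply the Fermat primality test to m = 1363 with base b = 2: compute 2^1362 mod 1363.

2^1 ≡ 2 (mod 1363)
2^2 ≡ 2^2 = 4 ≡ 4 (mod 1363)
2^4 ≡ 4^2 = 16 ≡ 16 (mod 1363)
2^8 ≡ 16^2 = 256 ≡ 256 (mod 1363)
2^16 ≡ 256^2 = 65536 ≡ 112 (mod 1363)
2^32 ≡ 112^2 = 12544 ≡ 277 (mod 1363)
2^64 ≡ 277^2 = 76729 ≡ 401 (mod 1363)
2^128 ≡ 401^2 = 160801 ≡ 1330 (mod 1363)
2^256 ≡ 1330^2 = 1768900 ≡ 1089 (mod 1363)
2^512 ≡ 1089^2 = 1185921 ≡ 111 (mod 1363)
2^1024 ≡ 111^2 = 12321 ≡ 54 (mod 1363)
1362 = 1024 + 256 + 64 + 16 + 2 in binary powers of 2.
So 2^1362 ≡ 54 · 1089 · 401 · 112 · 4 ≡ 361 (mod 1363).
Since 361 ≠ 1, base 2 is a Fermat witness: 1363 is composite.

361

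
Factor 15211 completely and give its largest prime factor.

15211 = 7 · 2173
2173 = 41 · 53
53 is prime.
So 15211 = 7 · 41 · 53; the largest prime factor is 53.

53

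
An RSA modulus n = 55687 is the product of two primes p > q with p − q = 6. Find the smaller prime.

233

Since p = q + 6, we have 55687 = q(q + 6), so q² + 6q − 55687 = 0.
Discriminant: 6² + 4·55687 = 36 + 222748 = 222784; √222784 = 472.
q = (−6 + 472)/2 = 233, and p = q + 6 = 239.
Check: 233 · 239 = 55687.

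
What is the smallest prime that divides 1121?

1121 is odd.
Digit sum 5, not divisible by 3.
Ends in 1: not divisible by 5.
7: 1121 = 7·160 + 1
11: 1121 = 11·101 + 10
13: 1121 = 13·86 + 3
17: 1121 = 17·65 + 16
19: 1121 = 19·59

19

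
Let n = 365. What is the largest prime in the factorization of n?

73

365 = 5 · 73
73 is prime.
So 365 = 5 · 73; the largest prime factor is 73.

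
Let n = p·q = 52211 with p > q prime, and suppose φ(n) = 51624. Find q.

φ(n) = (p−1)(q−1) = n − (p+q) + 1, so p + q = 52211 − 51624 + 1 = 588.
p and q are the roots of t² − 588t + 52211 = 0.
Discriminant: 588² − 4·52211 = 345744 − 208844 = 136900; √136900 = 370.
q = (588 − 370)/2 = 109, p = (588 + 370)/2 = 479.
Check: 109 · 479 = 52211.

109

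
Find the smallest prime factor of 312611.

13

312611 is odd.
Digit sum 14, not divisible by 3.
Ends in 1: not divisible by 5.
7: 312611 = 7·44658 + 5
11: 312611 = 11·28419 + 2
13: 312611 = 13·24047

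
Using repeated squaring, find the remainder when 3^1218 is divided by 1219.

282

3^1 ≡ 3 (mod 1219)
3^2 ≡ 3^2 = 9 ≡ 9 (mod 1219)
3^4 ≡ 9^2 = 81 ≡ 81 (mod 1219)
3^8 ≡ 81^2 = 6561 ≡ 466 (mod 1219)
3^16 ≡ 466^2 = 217156 ≡ 174 (mod 1219)
3^32 ≡ 174^2 = 30276 ≡ 1020 (mod 1219)
3^64 ≡ 1020^2 = 1040400 ≡ 593 (mod 1219)
3^128 ≡ 593^2 = 351649 ≡ 577 (mod 1219)
3^256 ≡ 577^2 = 332929 ≡ 142 (mod 1219)
3^512 ≡ 142^2 = 20164 ≡ 660 (mod 1219)
3^1024 ≡ 660^2 = 435600 ≡ 417 (mod 1219)
1218 = 1024 + 128 + 64 + 2 in binary powers of 2.
So 3^1218 ≡ 417 · 577 · 593 · 9 ≡ 282 (mod 1219).
Since 282 ≠ 1, base 3 is a Fermat witness: 1219 is composite.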